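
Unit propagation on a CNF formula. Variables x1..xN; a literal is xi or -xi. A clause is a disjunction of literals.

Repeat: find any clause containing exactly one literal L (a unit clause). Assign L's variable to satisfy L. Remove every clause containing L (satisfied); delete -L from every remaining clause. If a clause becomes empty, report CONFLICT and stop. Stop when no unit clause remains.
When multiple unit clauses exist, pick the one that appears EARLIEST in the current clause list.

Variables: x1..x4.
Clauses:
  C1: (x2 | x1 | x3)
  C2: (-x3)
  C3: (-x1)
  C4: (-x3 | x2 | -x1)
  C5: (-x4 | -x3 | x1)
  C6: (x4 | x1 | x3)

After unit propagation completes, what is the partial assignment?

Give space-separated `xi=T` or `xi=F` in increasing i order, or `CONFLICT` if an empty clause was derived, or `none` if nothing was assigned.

Answer: x1=F x2=T x3=F x4=T

Derivation:
unit clause [-3] forces x3=F; simplify:
  drop 3 from [2, 1, 3] -> [2, 1]
  drop 3 from [4, 1, 3] -> [4, 1]
  satisfied 3 clause(s); 3 remain; assigned so far: [3]
unit clause [-1] forces x1=F; simplify:
  drop 1 from [2, 1] -> [2]
  drop 1 from [4, 1] -> [4]
  satisfied 1 clause(s); 2 remain; assigned so far: [1, 3]
unit clause [2] forces x2=T; simplify:
  satisfied 1 clause(s); 1 remain; assigned so far: [1, 2, 3]
unit clause [4] forces x4=T; simplify:
  satisfied 1 clause(s); 0 remain; assigned so far: [1, 2, 3, 4]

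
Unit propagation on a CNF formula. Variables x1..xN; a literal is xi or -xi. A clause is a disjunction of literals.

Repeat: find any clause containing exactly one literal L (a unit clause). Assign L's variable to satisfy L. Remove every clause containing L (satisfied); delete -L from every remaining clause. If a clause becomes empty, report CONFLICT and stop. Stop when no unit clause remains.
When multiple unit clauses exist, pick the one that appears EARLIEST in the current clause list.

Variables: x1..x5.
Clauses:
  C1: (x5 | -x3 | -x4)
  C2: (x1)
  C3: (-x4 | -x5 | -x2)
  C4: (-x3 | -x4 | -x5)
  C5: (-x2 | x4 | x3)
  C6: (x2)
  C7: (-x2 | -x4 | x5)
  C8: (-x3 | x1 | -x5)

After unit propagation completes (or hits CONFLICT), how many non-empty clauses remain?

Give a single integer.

unit clause [1] forces x1=T; simplify:
  satisfied 2 clause(s); 6 remain; assigned so far: [1]
unit clause [2] forces x2=T; simplify:
  drop -2 from [-4, -5, -2] -> [-4, -5]
  drop -2 from [-2, 4, 3] -> [4, 3]
  drop -2 from [-2, -4, 5] -> [-4, 5]
  satisfied 1 clause(s); 5 remain; assigned so far: [1, 2]

Answer: 5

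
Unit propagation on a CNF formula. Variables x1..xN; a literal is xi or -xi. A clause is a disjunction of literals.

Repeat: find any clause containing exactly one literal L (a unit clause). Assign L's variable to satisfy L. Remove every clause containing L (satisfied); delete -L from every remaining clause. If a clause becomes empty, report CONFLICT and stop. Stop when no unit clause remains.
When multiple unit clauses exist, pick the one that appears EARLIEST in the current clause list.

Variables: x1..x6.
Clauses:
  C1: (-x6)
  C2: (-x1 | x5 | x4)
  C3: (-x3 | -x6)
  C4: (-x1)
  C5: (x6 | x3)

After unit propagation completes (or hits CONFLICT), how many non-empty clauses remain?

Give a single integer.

Answer: 0

Derivation:
unit clause [-6] forces x6=F; simplify:
  drop 6 from [6, 3] -> [3]
  satisfied 2 clause(s); 3 remain; assigned so far: [6]
unit clause [-1] forces x1=F; simplify:
  satisfied 2 clause(s); 1 remain; assigned so far: [1, 6]
unit clause [3] forces x3=T; simplify:
  satisfied 1 clause(s); 0 remain; assigned so far: [1, 3, 6]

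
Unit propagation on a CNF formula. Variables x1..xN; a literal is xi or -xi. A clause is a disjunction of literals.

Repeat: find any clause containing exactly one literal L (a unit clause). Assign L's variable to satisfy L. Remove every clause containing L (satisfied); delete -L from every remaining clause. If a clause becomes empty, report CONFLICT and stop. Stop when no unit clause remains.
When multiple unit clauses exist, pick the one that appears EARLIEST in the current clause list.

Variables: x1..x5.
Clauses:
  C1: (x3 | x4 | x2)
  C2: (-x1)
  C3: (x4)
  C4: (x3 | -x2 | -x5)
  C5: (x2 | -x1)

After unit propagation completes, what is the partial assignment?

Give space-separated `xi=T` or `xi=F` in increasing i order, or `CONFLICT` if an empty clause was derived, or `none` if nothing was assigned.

unit clause [-1] forces x1=F; simplify:
  satisfied 2 clause(s); 3 remain; assigned so far: [1]
unit clause [4] forces x4=T; simplify:
  satisfied 2 clause(s); 1 remain; assigned so far: [1, 4]

Answer: x1=F x4=T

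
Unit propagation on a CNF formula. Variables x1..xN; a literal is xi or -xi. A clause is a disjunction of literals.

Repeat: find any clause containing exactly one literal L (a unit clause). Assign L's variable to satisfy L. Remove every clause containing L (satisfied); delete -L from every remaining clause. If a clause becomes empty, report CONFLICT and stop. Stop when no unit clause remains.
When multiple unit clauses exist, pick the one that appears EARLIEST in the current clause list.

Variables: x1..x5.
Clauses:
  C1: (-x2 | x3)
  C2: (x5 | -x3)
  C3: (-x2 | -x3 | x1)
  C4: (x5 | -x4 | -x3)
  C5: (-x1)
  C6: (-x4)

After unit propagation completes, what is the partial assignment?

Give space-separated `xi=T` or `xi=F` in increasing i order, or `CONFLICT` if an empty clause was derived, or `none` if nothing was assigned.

unit clause [-1] forces x1=F; simplify:
  drop 1 from [-2, -3, 1] -> [-2, -3]
  satisfied 1 clause(s); 5 remain; assigned so far: [1]
unit clause [-4] forces x4=F; simplify:
  satisfied 2 clause(s); 3 remain; assigned so far: [1, 4]

Answer: x1=F x4=F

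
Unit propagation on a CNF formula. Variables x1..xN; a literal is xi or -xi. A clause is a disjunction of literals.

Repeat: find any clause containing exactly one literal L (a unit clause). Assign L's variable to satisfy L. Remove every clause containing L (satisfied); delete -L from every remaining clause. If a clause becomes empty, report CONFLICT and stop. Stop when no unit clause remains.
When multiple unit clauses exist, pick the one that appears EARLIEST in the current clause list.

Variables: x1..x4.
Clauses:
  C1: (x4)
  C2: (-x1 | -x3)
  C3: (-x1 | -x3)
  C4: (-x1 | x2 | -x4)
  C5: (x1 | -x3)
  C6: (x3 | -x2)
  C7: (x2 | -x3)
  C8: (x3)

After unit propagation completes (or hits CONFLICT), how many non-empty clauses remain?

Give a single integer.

unit clause [4] forces x4=T; simplify:
  drop -4 from [-1, 2, -4] -> [-1, 2]
  satisfied 1 clause(s); 7 remain; assigned so far: [4]
unit clause [3] forces x3=T; simplify:
  drop -3 from [-1, -3] -> [-1]
  drop -3 from [-1, -3] -> [-1]
  drop -3 from [1, -3] -> [1]
  drop -3 from [2, -3] -> [2]
  satisfied 2 clause(s); 5 remain; assigned so far: [3, 4]
unit clause [-1] forces x1=F; simplify:
  drop 1 from [1] -> [] (empty!)
  satisfied 3 clause(s); 2 remain; assigned so far: [1, 3, 4]
CONFLICT (empty clause)

Answer: 1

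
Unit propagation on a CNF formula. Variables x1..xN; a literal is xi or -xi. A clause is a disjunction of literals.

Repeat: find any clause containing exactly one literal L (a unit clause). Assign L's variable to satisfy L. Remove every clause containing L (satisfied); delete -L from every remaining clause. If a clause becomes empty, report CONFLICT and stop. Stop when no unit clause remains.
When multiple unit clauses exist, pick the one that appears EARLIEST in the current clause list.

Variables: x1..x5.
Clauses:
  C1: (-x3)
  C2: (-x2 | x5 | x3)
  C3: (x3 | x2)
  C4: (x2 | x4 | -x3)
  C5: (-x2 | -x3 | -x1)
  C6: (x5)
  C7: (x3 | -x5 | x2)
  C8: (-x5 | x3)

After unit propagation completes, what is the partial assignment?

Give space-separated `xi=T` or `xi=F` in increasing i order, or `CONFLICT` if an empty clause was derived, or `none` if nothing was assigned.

unit clause [-3] forces x3=F; simplify:
  drop 3 from [-2, 5, 3] -> [-2, 5]
  drop 3 from [3, 2] -> [2]
  drop 3 from [3, -5, 2] -> [-5, 2]
  drop 3 from [-5, 3] -> [-5]
  satisfied 3 clause(s); 5 remain; assigned so far: [3]
unit clause [2] forces x2=T; simplify:
  drop -2 from [-2, 5] -> [5]
  satisfied 2 clause(s); 3 remain; assigned so far: [2, 3]
unit clause [5] forces x5=T; simplify:
  drop -5 from [-5] -> [] (empty!)
  satisfied 2 clause(s); 1 remain; assigned so far: [2, 3, 5]
CONFLICT (empty clause)

Answer: CONFLICT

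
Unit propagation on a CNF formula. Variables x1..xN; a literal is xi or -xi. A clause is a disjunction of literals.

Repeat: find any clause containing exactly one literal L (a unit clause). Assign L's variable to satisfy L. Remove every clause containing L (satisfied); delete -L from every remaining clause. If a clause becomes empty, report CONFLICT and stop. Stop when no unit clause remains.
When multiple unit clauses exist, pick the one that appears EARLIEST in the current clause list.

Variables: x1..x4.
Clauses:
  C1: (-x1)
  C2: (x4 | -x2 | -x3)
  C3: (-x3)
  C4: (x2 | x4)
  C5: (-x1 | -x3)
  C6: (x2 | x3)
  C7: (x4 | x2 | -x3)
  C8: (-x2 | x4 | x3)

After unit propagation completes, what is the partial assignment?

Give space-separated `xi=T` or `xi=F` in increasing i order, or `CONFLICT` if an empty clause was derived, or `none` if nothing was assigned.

Answer: x1=F x2=T x3=F x4=T

Derivation:
unit clause [-1] forces x1=F; simplify:
  satisfied 2 clause(s); 6 remain; assigned so far: [1]
unit clause [-3] forces x3=F; simplify:
  drop 3 from [2, 3] -> [2]
  drop 3 from [-2, 4, 3] -> [-2, 4]
  satisfied 3 clause(s); 3 remain; assigned so far: [1, 3]
unit clause [2] forces x2=T; simplify:
  drop -2 from [-2, 4] -> [4]
  satisfied 2 clause(s); 1 remain; assigned so far: [1, 2, 3]
unit clause [4] forces x4=T; simplify:
  satisfied 1 clause(s); 0 remain; assigned so far: [1, 2, 3, 4]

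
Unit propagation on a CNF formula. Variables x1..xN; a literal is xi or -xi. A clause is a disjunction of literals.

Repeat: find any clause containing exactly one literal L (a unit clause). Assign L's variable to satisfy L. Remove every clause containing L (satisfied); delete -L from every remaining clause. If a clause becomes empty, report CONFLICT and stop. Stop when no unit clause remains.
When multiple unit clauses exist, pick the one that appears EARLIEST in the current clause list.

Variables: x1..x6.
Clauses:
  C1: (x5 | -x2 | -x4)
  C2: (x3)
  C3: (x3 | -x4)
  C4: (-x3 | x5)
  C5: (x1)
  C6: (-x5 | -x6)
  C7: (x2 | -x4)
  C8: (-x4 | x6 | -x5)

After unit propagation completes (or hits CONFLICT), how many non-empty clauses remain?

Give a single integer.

unit clause [3] forces x3=T; simplify:
  drop -3 from [-3, 5] -> [5]
  satisfied 2 clause(s); 6 remain; assigned so far: [3]
unit clause [5] forces x5=T; simplify:
  drop -5 from [-5, -6] -> [-6]
  drop -5 from [-4, 6, -5] -> [-4, 6]
  satisfied 2 clause(s); 4 remain; assigned so far: [3, 5]
unit clause [1] forces x1=T; simplify:
  satisfied 1 clause(s); 3 remain; assigned so far: [1, 3, 5]
unit clause [-6] forces x6=F; simplify:
  drop 6 from [-4, 6] -> [-4]
  satisfied 1 clause(s); 2 remain; assigned so far: [1, 3, 5, 6]
unit clause [-4] forces x4=F; simplify:
  satisfied 2 clause(s); 0 remain; assigned so far: [1, 3, 4, 5, 6]

Answer: 0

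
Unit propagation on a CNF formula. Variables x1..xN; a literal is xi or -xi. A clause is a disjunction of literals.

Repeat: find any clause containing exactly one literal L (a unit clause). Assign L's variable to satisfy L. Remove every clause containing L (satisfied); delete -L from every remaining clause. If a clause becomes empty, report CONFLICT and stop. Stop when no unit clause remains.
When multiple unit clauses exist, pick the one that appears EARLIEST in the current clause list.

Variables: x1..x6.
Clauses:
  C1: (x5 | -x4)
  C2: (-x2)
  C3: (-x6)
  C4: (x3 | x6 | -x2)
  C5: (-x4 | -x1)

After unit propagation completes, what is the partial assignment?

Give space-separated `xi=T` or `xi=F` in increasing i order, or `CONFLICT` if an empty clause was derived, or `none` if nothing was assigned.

unit clause [-2] forces x2=F; simplify:
  satisfied 2 clause(s); 3 remain; assigned so far: [2]
unit clause [-6] forces x6=F; simplify:
  satisfied 1 clause(s); 2 remain; assigned so far: [2, 6]

Answer: x2=F x6=F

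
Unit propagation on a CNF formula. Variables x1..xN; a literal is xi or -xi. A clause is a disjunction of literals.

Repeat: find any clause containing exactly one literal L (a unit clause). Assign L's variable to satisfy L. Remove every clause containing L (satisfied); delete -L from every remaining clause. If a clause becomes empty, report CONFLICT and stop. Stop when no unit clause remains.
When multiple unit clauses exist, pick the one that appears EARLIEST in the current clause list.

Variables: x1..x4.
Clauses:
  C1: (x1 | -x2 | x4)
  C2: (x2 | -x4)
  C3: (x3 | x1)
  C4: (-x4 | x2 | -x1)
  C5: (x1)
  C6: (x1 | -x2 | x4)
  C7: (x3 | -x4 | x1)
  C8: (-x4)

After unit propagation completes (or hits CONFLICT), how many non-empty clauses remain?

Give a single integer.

unit clause [1] forces x1=T; simplify:
  drop -1 from [-4, 2, -1] -> [-4, 2]
  satisfied 5 clause(s); 3 remain; assigned so far: [1]
unit clause [-4] forces x4=F; simplify:
  satisfied 3 clause(s); 0 remain; assigned so far: [1, 4]

Answer: 0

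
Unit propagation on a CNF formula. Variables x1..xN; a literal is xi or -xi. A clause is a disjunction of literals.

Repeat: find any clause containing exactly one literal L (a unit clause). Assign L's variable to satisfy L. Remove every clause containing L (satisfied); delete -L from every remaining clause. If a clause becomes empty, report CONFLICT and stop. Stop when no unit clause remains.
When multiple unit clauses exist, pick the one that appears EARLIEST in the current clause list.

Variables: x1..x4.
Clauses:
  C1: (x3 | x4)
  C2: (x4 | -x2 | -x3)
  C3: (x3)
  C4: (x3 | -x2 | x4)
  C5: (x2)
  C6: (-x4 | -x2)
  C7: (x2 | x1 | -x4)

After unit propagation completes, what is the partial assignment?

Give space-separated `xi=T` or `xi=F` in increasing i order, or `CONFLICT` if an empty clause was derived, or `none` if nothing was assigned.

unit clause [3] forces x3=T; simplify:
  drop -3 from [4, -2, -3] -> [4, -2]
  satisfied 3 clause(s); 4 remain; assigned so far: [3]
unit clause [2] forces x2=T; simplify:
  drop -2 from [4, -2] -> [4]
  drop -2 from [-4, -2] -> [-4]
  satisfied 2 clause(s); 2 remain; assigned so far: [2, 3]
unit clause [4] forces x4=T; simplify:
  drop -4 from [-4] -> [] (empty!)
  satisfied 1 clause(s); 1 remain; assigned so far: [2, 3, 4]
CONFLICT (empty clause)

Answer: CONFLICT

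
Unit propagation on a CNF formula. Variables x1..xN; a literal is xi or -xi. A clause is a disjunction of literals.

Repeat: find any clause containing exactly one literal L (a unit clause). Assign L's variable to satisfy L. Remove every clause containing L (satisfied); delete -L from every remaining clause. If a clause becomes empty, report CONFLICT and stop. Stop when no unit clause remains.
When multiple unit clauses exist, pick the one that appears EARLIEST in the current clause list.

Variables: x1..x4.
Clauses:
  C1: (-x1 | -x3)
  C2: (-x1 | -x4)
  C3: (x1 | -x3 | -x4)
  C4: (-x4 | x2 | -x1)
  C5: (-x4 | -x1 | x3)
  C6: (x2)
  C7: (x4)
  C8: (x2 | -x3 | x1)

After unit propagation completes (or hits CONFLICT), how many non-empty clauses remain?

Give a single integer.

unit clause [2] forces x2=T; simplify:
  satisfied 3 clause(s); 5 remain; assigned so far: [2]
unit clause [4] forces x4=T; simplify:
  drop -4 from [-1, -4] -> [-1]
  drop -4 from [1, -3, -4] -> [1, -3]
  drop -4 from [-4, -1, 3] -> [-1, 3]
  satisfied 1 clause(s); 4 remain; assigned so far: [2, 4]
unit clause [-1] forces x1=F; simplify:
  drop 1 from [1, -3] -> [-3]
  satisfied 3 clause(s); 1 remain; assigned so far: [1, 2, 4]
unit clause [-3] forces x3=F; simplify:
  satisfied 1 clause(s); 0 remain; assigned so far: [1, 2, 3, 4]

Answer: 0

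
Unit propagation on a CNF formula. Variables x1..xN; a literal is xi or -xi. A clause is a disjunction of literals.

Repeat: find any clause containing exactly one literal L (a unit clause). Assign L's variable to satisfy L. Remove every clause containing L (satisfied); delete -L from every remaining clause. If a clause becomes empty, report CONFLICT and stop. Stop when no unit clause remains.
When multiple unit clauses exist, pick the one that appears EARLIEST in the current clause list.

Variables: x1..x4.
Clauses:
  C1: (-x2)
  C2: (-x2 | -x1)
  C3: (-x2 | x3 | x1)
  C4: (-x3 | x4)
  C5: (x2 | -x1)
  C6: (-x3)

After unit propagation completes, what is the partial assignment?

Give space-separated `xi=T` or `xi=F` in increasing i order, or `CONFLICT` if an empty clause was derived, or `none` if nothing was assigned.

Answer: x1=F x2=F x3=F

Derivation:
unit clause [-2] forces x2=F; simplify:
  drop 2 from [2, -1] -> [-1]
  satisfied 3 clause(s); 3 remain; assigned so far: [2]
unit clause [-1] forces x1=F; simplify:
  satisfied 1 clause(s); 2 remain; assigned so far: [1, 2]
unit clause [-3] forces x3=F; simplify:
  satisfied 2 clause(s); 0 remain; assigned so far: [1, 2, 3]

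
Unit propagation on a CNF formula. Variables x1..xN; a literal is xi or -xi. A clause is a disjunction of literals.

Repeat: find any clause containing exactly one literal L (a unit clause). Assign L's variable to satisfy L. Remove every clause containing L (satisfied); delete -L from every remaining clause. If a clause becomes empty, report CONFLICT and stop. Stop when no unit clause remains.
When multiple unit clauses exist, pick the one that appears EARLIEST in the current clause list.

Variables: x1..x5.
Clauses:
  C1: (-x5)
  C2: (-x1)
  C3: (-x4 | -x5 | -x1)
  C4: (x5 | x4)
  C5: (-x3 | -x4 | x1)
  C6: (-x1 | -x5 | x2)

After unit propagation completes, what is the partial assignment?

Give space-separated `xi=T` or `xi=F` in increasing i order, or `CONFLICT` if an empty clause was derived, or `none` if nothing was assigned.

unit clause [-5] forces x5=F; simplify:
  drop 5 from [5, 4] -> [4]
  satisfied 3 clause(s); 3 remain; assigned so far: [5]
unit clause [-1] forces x1=F; simplify:
  drop 1 from [-3, -4, 1] -> [-3, -4]
  satisfied 1 clause(s); 2 remain; assigned so far: [1, 5]
unit clause [4] forces x4=T; simplify:
  drop -4 from [-3, -4] -> [-3]
  satisfied 1 clause(s); 1 remain; assigned so far: [1, 4, 5]
unit clause [-3] forces x3=F; simplify:
  satisfied 1 clause(s); 0 remain; assigned so far: [1, 3, 4, 5]

Answer: x1=F x3=F x4=T x5=F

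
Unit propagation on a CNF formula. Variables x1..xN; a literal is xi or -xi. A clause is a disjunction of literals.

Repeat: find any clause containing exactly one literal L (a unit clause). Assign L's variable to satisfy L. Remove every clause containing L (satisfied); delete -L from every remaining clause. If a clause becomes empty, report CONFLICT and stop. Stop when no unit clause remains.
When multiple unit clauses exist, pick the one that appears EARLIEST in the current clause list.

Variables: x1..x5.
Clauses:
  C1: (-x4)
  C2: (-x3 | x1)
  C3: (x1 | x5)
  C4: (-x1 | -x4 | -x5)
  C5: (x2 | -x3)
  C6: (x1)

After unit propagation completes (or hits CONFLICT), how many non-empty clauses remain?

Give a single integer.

Answer: 1

Derivation:
unit clause [-4] forces x4=F; simplify:
  satisfied 2 clause(s); 4 remain; assigned so far: [4]
unit clause [1] forces x1=T; simplify:
  satisfied 3 clause(s); 1 remain; assigned so far: [1, 4]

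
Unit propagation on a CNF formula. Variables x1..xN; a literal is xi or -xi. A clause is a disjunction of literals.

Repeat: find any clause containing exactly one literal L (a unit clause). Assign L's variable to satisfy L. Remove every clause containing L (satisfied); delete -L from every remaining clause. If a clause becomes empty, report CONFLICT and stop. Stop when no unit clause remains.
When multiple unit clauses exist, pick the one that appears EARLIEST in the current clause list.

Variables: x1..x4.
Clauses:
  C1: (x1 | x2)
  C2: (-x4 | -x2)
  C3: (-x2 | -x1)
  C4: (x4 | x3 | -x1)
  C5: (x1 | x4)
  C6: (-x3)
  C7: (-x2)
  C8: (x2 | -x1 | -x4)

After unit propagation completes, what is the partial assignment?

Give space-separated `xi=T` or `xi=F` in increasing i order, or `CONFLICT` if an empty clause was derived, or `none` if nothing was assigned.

unit clause [-3] forces x3=F; simplify:
  drop 3 from [4, 3, -1] -> [4, -1]
  satisfied 1 clause(s); 7 remain; assigned so far: [3]
unit clause [-2] forces x2=F; simplify:
  drop 2 from [1, 2] -> [1]
  drop 2 from [2, -1, -4] -> [-1, -4]
  satisfied 3 clause(s); 4 remain; assigned so far: [2, 3]
unit clause [1] forces x1=T; simplify:
  drop -1 from [4, -1] -> [4]
  drop -1 from [-1, -4] -> [-4]
  satisfied 2 clause(s); 2 remain; assigned so far: [1, 2, 3]
unit clause [4] forces x4=T; simplify:
  drop -4 from [-4] -> [] (empty!)
  satisfied 1 clause(s); 1 remain; assigned so far: [1, 2, 3, 4]
CONFLICT (empty clause)

Answer: CONFLICT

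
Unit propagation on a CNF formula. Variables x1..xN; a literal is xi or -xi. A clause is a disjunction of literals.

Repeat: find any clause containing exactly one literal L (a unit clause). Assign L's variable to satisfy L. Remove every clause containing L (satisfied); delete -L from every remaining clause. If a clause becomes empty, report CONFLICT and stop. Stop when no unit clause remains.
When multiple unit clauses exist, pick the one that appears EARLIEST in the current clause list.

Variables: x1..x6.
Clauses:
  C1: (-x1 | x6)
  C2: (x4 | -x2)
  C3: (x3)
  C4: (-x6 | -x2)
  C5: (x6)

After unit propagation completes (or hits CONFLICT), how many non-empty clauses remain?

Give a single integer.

unit clause [3] forces x3=T; simplify:
  satisfied 1 clause(s); 4 remain; assigned so far: [3]
unit clause [6] forces x6=T; simplify:
  drop -6 from [-6, -2] -> [-2]
  satisfied 2 clause(s); 2 remain; assigned so far: [3, 6]
unit clause [-2] forces x2=F; simplify:
  satisfied 2 clause(s); 0 remain; assigned so far: [2, 3, 6]

Answer: 0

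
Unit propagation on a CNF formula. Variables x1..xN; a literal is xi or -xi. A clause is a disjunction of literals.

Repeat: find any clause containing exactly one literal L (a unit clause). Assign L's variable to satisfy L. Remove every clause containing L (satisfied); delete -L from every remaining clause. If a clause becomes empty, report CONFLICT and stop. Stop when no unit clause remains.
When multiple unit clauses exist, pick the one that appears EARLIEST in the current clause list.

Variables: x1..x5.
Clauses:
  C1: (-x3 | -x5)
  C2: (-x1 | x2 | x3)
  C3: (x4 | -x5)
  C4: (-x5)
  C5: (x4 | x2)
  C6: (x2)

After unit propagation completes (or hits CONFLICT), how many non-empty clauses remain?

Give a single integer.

Answer: 0

Derivation:
unit clause [-5] forces x5=F; simplify:
  satisfied 3 clause(s); 3 remain; assigned so far: [5]
unit clause [2] forces x2=T; simplify:
  satisfied 3 clause(s); 0 remain; assigned so far: [2, 5]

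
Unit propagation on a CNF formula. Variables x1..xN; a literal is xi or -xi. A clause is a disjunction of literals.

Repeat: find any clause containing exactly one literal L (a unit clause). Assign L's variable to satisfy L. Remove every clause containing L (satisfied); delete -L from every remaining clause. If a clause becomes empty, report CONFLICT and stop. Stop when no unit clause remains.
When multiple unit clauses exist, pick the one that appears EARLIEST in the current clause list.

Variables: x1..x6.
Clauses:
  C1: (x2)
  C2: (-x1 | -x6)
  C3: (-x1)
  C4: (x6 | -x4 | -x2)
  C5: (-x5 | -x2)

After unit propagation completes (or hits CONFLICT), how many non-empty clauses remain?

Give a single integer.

unit clause [2] forces x2=T; simplify:
  drop -2 from [6, -4, -2] -> [6, -4]
  drop -2 from [-5, -2] -> [-5]
  satisfied 1 clause(s); 4 remain; assigned so far: [2]
unit clause [-1] forces x1=F; simplify:
  satisfied 2 clause(s); 2 remain; assigned so far: [1, 2]
unit clause [-5] forces x5=F; simplify:
  satisfied 1 clause(s); 1 remain; assigned so far: [1, 2, 5]

Answer: 1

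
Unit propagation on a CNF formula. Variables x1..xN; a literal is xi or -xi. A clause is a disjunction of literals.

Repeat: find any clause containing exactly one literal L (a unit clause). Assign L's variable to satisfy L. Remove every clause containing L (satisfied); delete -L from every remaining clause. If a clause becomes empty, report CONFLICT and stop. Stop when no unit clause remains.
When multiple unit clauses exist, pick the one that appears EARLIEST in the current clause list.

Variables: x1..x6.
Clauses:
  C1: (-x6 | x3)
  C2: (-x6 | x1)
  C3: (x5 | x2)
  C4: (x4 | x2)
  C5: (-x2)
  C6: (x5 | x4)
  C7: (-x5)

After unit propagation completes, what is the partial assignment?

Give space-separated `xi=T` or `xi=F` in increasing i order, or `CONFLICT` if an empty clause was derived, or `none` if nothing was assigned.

Answer: CONFLICT

Derivation:
unit clause [-2] forces x2=F; simplify:
  drop 2 from [5, 2] -> [5]
  drop 2 from [4, 2] -> [4]
  satisfied 1 clause(s); 6 remain; assigned so far: [2]
unit clause [5] forces x5=T; simplify:
  drop -5 from [-5] -> [] (empty!)
  satisfied 2 clause(s); 4 remain; assigned so far: [2, 5]
CONFLICT (empty clause)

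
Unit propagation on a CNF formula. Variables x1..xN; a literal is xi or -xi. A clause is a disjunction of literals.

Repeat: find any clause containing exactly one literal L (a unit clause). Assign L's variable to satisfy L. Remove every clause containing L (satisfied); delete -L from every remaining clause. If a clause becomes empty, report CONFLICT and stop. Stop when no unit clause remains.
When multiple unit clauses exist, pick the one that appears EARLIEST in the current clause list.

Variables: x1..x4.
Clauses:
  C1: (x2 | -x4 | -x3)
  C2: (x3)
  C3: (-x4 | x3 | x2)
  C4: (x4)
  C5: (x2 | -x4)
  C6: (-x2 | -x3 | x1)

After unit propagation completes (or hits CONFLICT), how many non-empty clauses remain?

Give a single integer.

Answer: 0

Derivation:
unit clause [3] forces x3=T; simplify:
  drop -3 from [2, -4, -3] -> [2, -4]
  drop -3 from [-2, -3, 1] -> [-2, 1]
  satisfied 2 clause(s); 4 remain; assigned so far: [3]
unit clause [4] forces x4=T; simplify:
  drop -4 from [2, -4] -> [2]
  drop -4 from [2, -4] -> [2]
  satisfied 1 clause(s); 3 remain; assigned so far: [3, 4]
unit clause [2] forces x2=T; simplify:
  drop -2 from [-2, 1] -> [1]
  satisfied 2 clause(s); 1 remain; assigned so far: [2, 3, 4]
unit clause [1] forces x1=T; simplify:
  satisfied 1 clause(s); 0 remain; assigned so far: [1, 2, 3, 4]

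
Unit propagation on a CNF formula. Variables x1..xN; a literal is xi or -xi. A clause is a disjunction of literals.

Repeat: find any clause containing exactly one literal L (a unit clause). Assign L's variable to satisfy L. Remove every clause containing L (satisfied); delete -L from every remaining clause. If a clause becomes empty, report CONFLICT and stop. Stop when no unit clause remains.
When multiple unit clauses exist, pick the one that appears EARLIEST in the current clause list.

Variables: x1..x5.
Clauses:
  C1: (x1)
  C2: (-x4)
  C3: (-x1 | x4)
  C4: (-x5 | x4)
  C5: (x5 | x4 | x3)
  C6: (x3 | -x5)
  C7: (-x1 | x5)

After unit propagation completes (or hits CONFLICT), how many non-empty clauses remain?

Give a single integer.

Answer: 4

Derivation:
unit clause [1] forces x1=T; simplify:
  drop -1 from [-1, 4] -> [4]
  drop -1 from [-1, 5] -> [5]
  satisfied 1 clause(s); 6 remain; assigned so far: [1]
unit clause [-4] forces x4=F; simplify:
  drop 4 from [4] -> [] (empty!)
  drop 4 from [-5, 4] -> [-5]
  drop 4 from [5, 4, 3] -> [5, 3]
  satisfied 1 clause(s); 5 remain; assigned so far: [1, 4]
CONFLICT (empty clause)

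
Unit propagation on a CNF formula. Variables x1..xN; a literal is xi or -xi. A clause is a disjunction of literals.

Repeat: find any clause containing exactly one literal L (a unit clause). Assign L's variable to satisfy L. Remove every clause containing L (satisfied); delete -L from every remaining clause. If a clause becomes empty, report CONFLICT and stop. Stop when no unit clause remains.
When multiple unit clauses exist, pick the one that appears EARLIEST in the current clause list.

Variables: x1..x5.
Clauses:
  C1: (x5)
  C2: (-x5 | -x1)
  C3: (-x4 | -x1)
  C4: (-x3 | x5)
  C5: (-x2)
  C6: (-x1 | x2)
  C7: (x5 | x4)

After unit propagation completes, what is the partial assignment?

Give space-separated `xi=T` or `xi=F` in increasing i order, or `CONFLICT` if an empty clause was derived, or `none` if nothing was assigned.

Answer: x1=F x2=F x5=T

Derivation:
unit clause [5] forces x5=T; simplify:
  drop -5 from [-5, -1] -> [-1]
  satisfied 3 clause(s); 4 remain; assigned so far: [5]
unit clause [-1] forces x1=F; simplify:
  satisfied 3 clause(s); 1 remain; assigned so far: [1, 5]
unit clause [-2] forces x2=F; simplify:
  satisfied 1 clause(s); 0 remain; assigned so far: [1, 2, 5]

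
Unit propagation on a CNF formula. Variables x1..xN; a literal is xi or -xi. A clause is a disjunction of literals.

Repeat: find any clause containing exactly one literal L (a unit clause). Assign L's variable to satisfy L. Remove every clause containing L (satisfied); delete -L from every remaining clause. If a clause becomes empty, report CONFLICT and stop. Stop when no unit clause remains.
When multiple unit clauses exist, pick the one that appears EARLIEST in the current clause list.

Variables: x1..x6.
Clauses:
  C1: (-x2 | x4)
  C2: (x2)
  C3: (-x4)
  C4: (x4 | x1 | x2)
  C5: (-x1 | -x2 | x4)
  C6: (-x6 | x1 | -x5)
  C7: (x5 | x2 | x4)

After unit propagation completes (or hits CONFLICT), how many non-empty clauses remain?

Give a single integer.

Answer: 1

Derivation:
unit clause [2] forces x2=T; simplify:
  drop -2 from [-2, 4] -> [4]
  drop -2 from [-1, -2, 4] -> [-1, 4]
  satisfied 3 clause(s); 4 remain; assigned so far: [2]
unit clause [4] forces x4=T; simplify:
  drop -4 from [-4] -> [] (empty!)
  satisfied 2 clause(s); 2 remain; assigned so far: [2, 4]
CONFLICT (empty clause)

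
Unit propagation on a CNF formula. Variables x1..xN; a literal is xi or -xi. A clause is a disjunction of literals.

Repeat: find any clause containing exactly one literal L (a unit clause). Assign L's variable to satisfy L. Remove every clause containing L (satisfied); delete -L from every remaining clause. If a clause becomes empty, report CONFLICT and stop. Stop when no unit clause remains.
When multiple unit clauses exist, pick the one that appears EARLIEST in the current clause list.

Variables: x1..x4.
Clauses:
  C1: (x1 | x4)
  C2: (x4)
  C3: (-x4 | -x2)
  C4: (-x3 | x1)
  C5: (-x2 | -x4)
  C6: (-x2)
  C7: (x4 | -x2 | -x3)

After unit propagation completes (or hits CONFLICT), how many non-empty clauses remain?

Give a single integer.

unit clause [4] forces x4=T; simplify:
  drop -4 from [-4, -2] -> [-2]
  drop -4 from [-2, -4] -> [-2]
  satisfied 3 clause(s); 4 remain; assigned so far: [4]
unit clause [-2] forces x2=F; simplify:
  satisfied 3 clause(s); 1 remain; assigned so far: [2, 4]

Answer: 1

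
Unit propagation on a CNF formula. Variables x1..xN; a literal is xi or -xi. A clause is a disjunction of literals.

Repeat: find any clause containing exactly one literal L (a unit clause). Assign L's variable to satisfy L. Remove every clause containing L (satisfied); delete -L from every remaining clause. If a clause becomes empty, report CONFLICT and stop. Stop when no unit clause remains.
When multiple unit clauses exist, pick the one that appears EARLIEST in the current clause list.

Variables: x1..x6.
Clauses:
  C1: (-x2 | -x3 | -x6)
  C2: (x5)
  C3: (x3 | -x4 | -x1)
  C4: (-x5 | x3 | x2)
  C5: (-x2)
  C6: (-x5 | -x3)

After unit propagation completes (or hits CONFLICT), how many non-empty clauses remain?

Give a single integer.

Answer: 0

Derivation:
unit clause [5] forces x5=T; simplify:
  drop -5 from [-5, 3, 2] -> [3, 2]
  drop -5 from [-5, -3] -> [-3]
  satisfied 1 clause(s); 5 remain; assigned so far: [5]
unit clause [-2] forces x2=F; simplify:
  drop 2 from [3, 2] -> [3]
  satisfied 2 clause(s); 3 remain; assigned so far: [2, 5]
unit clause [3] forces x3=T; simplify:
  drop -3 from [-3] -> [] (empty!)
  satisfied 2 clause(s); 1 remain; assigned so far: [2, 3, 5]
CONFLICT (empty clause)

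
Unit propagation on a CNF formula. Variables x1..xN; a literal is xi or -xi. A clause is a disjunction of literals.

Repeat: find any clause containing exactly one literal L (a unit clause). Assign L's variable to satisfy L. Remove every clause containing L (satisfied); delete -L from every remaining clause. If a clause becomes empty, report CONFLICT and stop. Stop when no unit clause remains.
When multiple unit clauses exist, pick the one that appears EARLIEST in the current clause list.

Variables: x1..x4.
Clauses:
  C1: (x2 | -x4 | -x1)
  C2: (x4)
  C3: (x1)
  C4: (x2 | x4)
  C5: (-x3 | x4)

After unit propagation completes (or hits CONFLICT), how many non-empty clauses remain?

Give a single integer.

Answer: 0

Derivation:
unit clause [4] forces x4=T; simplify:
  drop -4 from [2, -4, -1] -> [2, -1]
  satisfied 3 clause(s); 2 remain; assigned so far: [4]
unit clause [1] forces x1=T; simplify:
  drop -1 from [2, -1] -> [2]
  satisfied 1 clause(s); 1 remain; assigned so far: [1, 4]
unit clause [2] forces x2=T; simplify:
  satisfied 1 clause(s); 0 remain; assigned so far: [1, 2, 4]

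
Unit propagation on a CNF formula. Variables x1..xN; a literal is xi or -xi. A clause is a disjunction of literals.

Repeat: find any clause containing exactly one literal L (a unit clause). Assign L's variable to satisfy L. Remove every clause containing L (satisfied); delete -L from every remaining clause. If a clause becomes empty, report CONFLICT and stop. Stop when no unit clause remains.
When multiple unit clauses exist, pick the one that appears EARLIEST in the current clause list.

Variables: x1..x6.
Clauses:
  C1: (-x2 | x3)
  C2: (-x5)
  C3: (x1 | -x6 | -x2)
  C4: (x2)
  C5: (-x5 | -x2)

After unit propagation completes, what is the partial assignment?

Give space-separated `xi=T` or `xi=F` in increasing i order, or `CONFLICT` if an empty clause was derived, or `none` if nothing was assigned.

unit clause [-5] forces x5=F; simplify:
  satisfied 2 clause(s); 3 remain; assigned so far: [5]
unit clause [2] forces x2=T; simplify:
  drop -2 from [-2, 3] -> [3]
  drop -2 from [1, -6, -2] -> [1, -6]
  satisfied 1 clause(s); 2 remain; assigned so far: [2, 5]
unit clause [3] forces x3=T; simplify:
  satisfied 1 clause(s); 1 remain; assigned so far: [2, 3, 5]

Answer: x2=T x3=T x5=F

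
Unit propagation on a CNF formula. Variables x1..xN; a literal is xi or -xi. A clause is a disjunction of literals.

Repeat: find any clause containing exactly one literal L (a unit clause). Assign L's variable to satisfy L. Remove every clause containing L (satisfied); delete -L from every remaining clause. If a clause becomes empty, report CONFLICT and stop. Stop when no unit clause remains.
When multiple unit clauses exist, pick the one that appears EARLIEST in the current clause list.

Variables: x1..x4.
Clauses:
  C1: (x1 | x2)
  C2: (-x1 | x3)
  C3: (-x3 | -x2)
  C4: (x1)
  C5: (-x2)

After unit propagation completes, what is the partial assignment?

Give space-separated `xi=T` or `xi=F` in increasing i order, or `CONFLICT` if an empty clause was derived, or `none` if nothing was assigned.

unit clause [1] forces x1=T; simplify:
  drop -1 from [-1, 3] -> [3]
  satisfied 2 clause(s); 3 remain; assigned so far: [1]
unit clause [3] forces x3=T; simplify:
  drop -3 from [-3, -2] -> [-2]
  satisfied 1 clause(s); 2 remain; assigned so far: [1, 3]
unit clause [-2] forces x2=F; simplify:
  satisfied 2 clause(s); 0 remain; assigned so far: [1, 2, 3]

Answer: x1=T x2=F x3=T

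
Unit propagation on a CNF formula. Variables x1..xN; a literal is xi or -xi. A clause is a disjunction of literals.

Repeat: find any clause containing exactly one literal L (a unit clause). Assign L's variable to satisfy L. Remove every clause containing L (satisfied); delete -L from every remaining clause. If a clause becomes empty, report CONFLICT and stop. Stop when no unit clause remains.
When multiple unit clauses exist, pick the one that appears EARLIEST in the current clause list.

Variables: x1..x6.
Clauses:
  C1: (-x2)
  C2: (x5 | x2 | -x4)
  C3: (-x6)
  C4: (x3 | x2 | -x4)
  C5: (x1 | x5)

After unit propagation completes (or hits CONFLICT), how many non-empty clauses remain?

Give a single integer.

unit clause [-2] forces x2=F; simplify:
  drop 2 from [5, 2, -4] -> [5, -4]
  drop 2 from [3, 2, -4] -> [3, -4]
  satisfied 1 clause(s); 4 remain; assigned so far: [2]
unit clause [-6] forces x6=F; simplify:
  satisfied 1 clause(s); 3 remain; assigned so far: [2, 6]

Answer: 3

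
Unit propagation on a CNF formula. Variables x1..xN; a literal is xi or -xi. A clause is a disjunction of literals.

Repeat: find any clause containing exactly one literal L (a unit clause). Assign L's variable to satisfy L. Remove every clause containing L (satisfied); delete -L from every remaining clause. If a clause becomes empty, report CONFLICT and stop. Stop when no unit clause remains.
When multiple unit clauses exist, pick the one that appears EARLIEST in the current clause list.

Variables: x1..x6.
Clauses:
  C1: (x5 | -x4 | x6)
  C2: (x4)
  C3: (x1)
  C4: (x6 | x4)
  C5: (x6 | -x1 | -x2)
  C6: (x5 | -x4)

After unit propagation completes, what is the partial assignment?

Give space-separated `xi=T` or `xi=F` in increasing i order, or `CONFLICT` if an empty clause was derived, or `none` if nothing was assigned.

unit clause [4] forces x4=T; simplify:
  drop -4 from [5, -4, 6] -> [5, 6]
  drop -4 from [5, -4] -> [5]
  satisfied 2 clause(s); 4 remain; assigned so far: [4]
unit clause [1] forces x1=T; simplify:
  drop -1 from [6, -1, -2] -> [6, -2]
  satisfied 1 clause(s); 3 remain; assigned so far: [1, 4]
unit clause [5] forces x5=T; simplify:
  satisfied 2 clause(s); 1 remain; assigned so far: [1, 4, 5]

Answer: x1=T x4=T x5=T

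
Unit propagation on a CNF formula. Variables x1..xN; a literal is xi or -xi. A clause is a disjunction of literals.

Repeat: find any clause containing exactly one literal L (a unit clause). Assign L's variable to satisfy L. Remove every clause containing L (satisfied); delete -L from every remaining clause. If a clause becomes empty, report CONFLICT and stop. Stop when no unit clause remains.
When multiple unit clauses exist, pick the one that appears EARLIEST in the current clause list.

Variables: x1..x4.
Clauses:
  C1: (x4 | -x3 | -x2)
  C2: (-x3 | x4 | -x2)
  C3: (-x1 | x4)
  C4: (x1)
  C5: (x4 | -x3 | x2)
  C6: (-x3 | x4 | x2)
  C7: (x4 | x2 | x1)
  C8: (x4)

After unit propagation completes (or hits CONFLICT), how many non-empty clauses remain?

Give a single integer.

unit clause [1] forces x1=T; simplify:
  drop -1 from [-1, 4] -> [4]
  satisfied 2 clause(s); 6 remain; assigned so far: [1]
unit clause [4] forces x4=T; simplify:
  satisfied 6 clause(s); 0 remain; assigned so far: [1, 4]

Answer: 0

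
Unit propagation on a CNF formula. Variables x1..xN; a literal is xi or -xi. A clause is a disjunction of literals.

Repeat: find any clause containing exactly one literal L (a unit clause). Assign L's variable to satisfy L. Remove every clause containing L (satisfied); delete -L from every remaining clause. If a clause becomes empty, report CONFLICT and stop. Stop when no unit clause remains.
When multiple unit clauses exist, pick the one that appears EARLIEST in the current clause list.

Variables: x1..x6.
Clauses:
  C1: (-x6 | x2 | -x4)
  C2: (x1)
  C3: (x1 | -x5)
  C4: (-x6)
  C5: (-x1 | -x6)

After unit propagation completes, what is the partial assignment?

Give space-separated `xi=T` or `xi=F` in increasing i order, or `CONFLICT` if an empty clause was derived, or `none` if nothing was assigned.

unit clause [1] forces x1=T; simplify:
  drop -1 from [-1, -6] -> [-6]
  satisfied 2 clause(s); 3 remain; assigned so far: [1]
unit clause [-6] forces x6=F; simplify:
  satisfied 3 clause(s); 0 remain; assigned so far: [1, 6]

Answer: x1=T x6=F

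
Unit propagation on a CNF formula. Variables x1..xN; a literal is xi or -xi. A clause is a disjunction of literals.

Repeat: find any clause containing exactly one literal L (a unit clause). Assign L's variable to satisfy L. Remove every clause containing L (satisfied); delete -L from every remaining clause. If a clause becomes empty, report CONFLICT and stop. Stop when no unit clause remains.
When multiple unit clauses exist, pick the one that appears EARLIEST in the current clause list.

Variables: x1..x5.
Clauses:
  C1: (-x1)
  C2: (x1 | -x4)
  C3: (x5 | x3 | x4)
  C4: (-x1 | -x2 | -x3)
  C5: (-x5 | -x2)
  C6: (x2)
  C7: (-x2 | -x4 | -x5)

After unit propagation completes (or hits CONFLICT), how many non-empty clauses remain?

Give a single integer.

unit clause [-1] forces x1=F; simplify:
  drop 1 from [1, -4] -> [-4]
  satisfied 2 clause(s); 5 remain; assigned so far: [1]
unit clause [-4] forces x4=F; simplify:
  drop 4 from [5, 3, 4] -> [5, 3]
  satisfied 2 clause(s); 3 remain; assigned so far: [1, 4]
unit clause [2] forces x2=T; simplify:
  drop -2 from [-5, -2] -> [-5]
  satisfied 1 clause(s); 2 remain; assigned so far: [1, 2, 4]
unit clause [-5] forces x5=F; simplify:
  drop 5 from [5, 3] -> [3]
  satisfied 1 clause(s); 1 remain; assigned so far: [1, 2, 4, 5]
unit clause [3] forces x3=T; simplify:
  satisfied 1 clause(s); 0 remain; assigned so far: [1, 2, 3, 4, 5]

Answer: 0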